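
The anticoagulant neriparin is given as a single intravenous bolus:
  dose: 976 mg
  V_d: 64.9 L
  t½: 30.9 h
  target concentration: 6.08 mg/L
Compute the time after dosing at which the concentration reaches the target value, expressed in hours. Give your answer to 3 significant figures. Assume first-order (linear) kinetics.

40.4 h

C₀ = Dose / Vd = 976.0 / 64.9 = 15.04 mg/L
k = ln2 / t½ = 0.693147 / 30.9 = 0.02243 h⁻¹
t = ln(C₀ / C) / k = ln(15.04 / 6.08) / 0.02243
  = ln(2.474) / 0.02243 = 0.9058 / 0.02243 = 40.38 h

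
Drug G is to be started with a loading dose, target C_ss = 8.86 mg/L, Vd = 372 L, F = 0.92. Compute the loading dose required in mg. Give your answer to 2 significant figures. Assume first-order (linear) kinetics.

3600 mg

LD = Css × Vd / F = 8.86 × 372 / 0.92 = 3583 mg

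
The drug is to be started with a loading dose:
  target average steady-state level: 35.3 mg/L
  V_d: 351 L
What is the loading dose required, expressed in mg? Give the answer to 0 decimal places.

12390 mg

LD = Css × Vd = 35.3 × 351 = 12390 mg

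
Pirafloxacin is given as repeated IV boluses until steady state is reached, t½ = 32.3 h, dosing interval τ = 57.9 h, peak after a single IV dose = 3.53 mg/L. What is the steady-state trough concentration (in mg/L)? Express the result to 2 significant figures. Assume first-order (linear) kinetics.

k = ln2 / t½ = 0.693147 / 32.3 = 0.02146 h⁻¹
e^(−kτ) = e^(−0.02146 × 57.9) = 0.2887
Accumulation ratio R = 1 / (1 − e^(−kτ)) = 1 / (1 − 0.2887) = 1.406
Steady-state trough = C₀ × R × e^(−kτ) = 3.53 × 1.406 × 0.2887 = 1.433 mg/L

1.4 mg/L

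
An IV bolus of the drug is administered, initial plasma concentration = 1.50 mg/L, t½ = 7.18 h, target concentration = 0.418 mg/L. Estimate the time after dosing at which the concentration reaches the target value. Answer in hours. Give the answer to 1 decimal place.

13.2 h

k = ln2 / t½ = 0.693147 / 7.18 = 0.09654 h⁻¹
t = ln(C₀ / C) / k = ln(1.500 / 0.418) / 0.09654
  = ln(3.589) / 0.09654 = 1.278 / 0.09654 = 13.24 h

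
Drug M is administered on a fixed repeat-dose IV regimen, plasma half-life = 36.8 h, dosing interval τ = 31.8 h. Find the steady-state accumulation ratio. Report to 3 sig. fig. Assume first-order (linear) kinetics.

k = ln2 / t½ = 0.693147 / 36.8 = 0.01884 h⁻¹
e^(−kτ) = e^(−0.01884 × 31.8) = 0.5493
Accumulation ratio R = 1 / (1 − e^(−kτ)) = 1 / (1 − 0.5493) = 2.219

2.22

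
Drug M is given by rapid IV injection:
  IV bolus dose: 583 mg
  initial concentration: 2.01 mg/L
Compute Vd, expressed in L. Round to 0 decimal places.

Vd = Dose / C₀ = 583.0 / 2.01 = 290.0 L

290 L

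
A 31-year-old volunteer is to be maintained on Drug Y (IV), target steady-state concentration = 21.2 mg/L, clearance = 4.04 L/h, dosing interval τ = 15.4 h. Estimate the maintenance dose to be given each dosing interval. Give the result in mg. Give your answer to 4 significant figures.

At steady state, Dose/τ = Css × CL.
Dose = Css × CL × τ = 21.2 × 4.040 × 15.4 = 1319 mg

1319 mg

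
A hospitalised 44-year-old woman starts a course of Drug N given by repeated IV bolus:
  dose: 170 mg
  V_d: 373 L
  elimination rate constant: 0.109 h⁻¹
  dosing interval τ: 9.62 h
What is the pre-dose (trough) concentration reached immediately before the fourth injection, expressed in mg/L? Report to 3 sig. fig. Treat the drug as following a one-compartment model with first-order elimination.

C₀ per dose = Dose / Vd = 170 / 373 = 0.4558 mg/L
Fraction remaining after one interval: r = e^(−kτ) = e^(−0.1090 × 9.62) = 0.3504
Before dose 4, 3 doses have been given (aged 1τ, 2τ, 3τ).
C_trough = C₀ × (r + r² + … + r^3) = C₀ × r(1−r^3)/(1−r)
        = 0.4558 × 0.3504 × (1 − 0.04302) / (1 − 0.3504) = 0.2353 mg/L

0.235 mg/L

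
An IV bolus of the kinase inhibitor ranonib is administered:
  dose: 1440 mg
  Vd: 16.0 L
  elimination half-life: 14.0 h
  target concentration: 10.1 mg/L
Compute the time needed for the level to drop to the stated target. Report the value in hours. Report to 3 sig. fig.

C₀ = Dose / Vd = 1440 / 16.0 = 90.00 mg/L
k = ln2 / t½ = 0.693147 / 14.0 = 0.04951 h⁻¹
t = ln(C₀ / C) / k = ln(90.00 / 10.1) / 0.04951
  = ln(8.911) / 0.04951 = 2.187 / 0.04951 = 44.17 h

44.2 h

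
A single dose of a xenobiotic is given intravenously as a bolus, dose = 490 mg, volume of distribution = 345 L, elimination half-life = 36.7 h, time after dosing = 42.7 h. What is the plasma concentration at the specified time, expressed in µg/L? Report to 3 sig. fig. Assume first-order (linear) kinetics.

634 µg/L

C₀ = Dose / Vd = 490.0 / 345 = 1.420 mg/L
k = ln2 / t½ = 0.693147 / 36.7 = 0.01889 h⁻¹
C = C₀ · e^(−k·t) = 1.420 × e^(−0.01889 × 42.7)
  = 1.420 × 0.4464 = 0.6339 mg/L
Convert: 0.6339 mg/L × 1000 = 633.9 µg/L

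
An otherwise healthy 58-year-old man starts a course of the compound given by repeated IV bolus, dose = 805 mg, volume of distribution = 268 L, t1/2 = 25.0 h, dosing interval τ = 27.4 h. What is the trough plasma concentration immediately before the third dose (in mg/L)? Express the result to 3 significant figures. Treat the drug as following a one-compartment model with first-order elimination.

2.06 mg/L

C₀ per dose = Dose / Vd = 805 / 268 = 3.004 mg/L
k = ln2 / t½ = 0.693147 / 25.0 = 0.02773 h⁻¹
Fraction remaining after one interval: r = e^(−kτ) = e^(−0.02773 × 27.4) = 0.4678
Before dose 3, 2 doses have been given (aged 1τ, 2τ).
C_trough = C₀ × (r + r²) = 3.004 × (0.4678 + 0.2188) = 2.063 mg/L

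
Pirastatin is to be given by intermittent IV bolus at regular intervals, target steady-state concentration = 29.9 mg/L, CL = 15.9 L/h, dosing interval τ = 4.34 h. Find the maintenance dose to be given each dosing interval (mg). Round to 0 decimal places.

2063 mg

At steady state, Dose/τ = Css × CL.
Dose = Css × CL × τ = 29.9 × 15.90 × 4.34 = 2063 mg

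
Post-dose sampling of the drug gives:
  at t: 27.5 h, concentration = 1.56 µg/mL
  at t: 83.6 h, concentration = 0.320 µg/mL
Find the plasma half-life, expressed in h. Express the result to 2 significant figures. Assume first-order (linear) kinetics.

k = ln(C₁/C₂) / (t₂ − t₁) = ln(1.56/0.320) / (83.6 − 27.5)
  = 1.584 / 56.10 = 0.02824 h⁻¹
t½ = ln2 / k = 0.693147 / 0.02824 = 24.54 h

25 h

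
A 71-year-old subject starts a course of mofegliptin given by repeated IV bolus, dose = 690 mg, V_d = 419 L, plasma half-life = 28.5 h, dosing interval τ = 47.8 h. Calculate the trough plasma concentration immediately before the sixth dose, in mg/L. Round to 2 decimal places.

0.75 mg/L

C₀ per dose = Dose / Vd = 690 / 419 = 1.647 mg/L
k = ln2 / t½ = 0.693147 / 28.5 = 0.02432 h⁻¹
Fraction remaining after one interval: r = e^(−kτ) = e^(−0.02432 × 47.8) = 0.3127
Before dose 6, 5 doses have been given (aged 1τ, 2τ, 3τ, 4τ, 5τ).
C_trough = C₀ × (r + r² + … + r^5) = C₀ × r(1−r^5)/(1−r)
        = 1.647 × 0.3127 × (1 − 0.002990) / (1 − 0.3127) = 0.7471 mg/L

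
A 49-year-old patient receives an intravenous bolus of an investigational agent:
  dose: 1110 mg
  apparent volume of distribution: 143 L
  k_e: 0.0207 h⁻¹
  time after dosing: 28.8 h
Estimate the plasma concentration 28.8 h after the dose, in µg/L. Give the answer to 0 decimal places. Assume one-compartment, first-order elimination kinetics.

4276 µg/L

C₀ = Dose / Vd = 1110 / 143 = 7.762 mg/L
C = C₀ · e^(−k·t) = 7.762 × e^(−0.02070 × 28.8)
  = 7.762 × 0.5509 = 4.276 mg/L
Convert: 4.276 mg/L × 1000 = 4276 µg/L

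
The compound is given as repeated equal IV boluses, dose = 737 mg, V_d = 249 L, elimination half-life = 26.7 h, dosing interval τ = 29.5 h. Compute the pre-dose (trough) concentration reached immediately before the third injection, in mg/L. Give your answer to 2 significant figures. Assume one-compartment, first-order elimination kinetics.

2.0 mg/L

C₀ per dose = Dose / Vd = 737 / 249 = 2.960 mg/L
k = ln2 / t½ = 0.693147 / 26.7 = 0.02596 h⁻¹
Fraction remaining after one interval: r = e^(−kτ) = e^(−0.02596 × 29.5) = 0.4650
Before dose 3, 2 doses have been given (aged 1τ, 2τ).
C_trough = C₀ × (r + r²) = 2.960 × (0.4650 + 0.2162) = 2.016 mg/L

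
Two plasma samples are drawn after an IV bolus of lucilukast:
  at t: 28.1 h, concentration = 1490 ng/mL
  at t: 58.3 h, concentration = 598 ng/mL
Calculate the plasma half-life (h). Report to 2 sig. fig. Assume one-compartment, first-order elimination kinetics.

k = ln(C₁/C₂) / (t₂ − t₁) = ln(1490/598) / (58.3 − 28.1)
  = 0.9129 / 30.20 = 0.03023 h⁻¹
t½ = ln2 / k = 0.693147 / 0.03023 = 22.93 h

23 h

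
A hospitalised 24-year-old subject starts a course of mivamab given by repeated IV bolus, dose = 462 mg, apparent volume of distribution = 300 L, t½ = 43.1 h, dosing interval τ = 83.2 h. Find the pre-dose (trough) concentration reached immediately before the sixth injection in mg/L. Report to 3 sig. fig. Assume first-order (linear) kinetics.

0.547 mg/L

C₀ per dose = Dose / Vd = 462 / 300 = 1.540 mg/L
k = ln2 / t½ = 0.693147 / 43.1 = 0.01608 h⁻¹
Fraction remaining after one interval: r = e^(−kτ) = e^(−0.01608 × 83.2) = 0.2624
Before dose 6, 5 doses have been given (aged 1τ, 2τ, 3τ, 4τ, 5τ).
C_trough = C₀ × (r + r² + … + r^5) = C₀ × r(1−r^5)/(1−r)
        = 1.540 × 0.2624 × (1 − 0.001244) / (1 − 0.2624) = 0.5472 mg/L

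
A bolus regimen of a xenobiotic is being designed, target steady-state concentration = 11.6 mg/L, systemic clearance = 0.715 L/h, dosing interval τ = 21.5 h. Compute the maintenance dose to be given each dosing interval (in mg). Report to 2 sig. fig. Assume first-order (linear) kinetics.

At steady state, Dose/τ = Css × CL.
Dose = Css × CL × τ = 11.6 × 0.7150 × 21.5 = 178.3 mg

180 mg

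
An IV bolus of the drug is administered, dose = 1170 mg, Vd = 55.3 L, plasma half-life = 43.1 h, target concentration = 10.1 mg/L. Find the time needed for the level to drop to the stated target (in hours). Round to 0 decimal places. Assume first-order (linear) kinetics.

46 h

C₀ = Dose / Vd = 1170 / 55.3 = 21.16 mg/L
k = ln2 / t½ = 0.693147 / 43.1 = 0.01608 h⁻¹
t = ln(C₀ / C) / k = ln(21.16 / 10.1) / 0.01608
  = ln(2.095) / 0.01608 = 0.7396 / 0.01608 = 46.00 h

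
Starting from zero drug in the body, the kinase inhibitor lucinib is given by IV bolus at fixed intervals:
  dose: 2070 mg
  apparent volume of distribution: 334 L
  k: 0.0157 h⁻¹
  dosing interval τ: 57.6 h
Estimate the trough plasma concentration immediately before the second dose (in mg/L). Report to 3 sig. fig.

2.51 mg/L

C₀ per dose = Dose / Vd = 2070 / 334 = 6.198 mg/L
Fraction remaining after one interval: r = e^(−kτ) = e^(−0.01570 × 57.6) = 0.4048
Before dose 2, 1 dose has been given (aged 1τ).
C_trough = C₀ × r = 6.198 × 0.4048 = 2.509 mg/L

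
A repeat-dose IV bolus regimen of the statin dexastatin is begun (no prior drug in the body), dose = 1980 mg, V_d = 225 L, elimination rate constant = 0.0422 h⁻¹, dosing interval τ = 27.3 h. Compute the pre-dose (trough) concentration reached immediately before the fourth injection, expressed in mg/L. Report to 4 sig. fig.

3.937 mg/L

C₀ per dose = Dose / Vd = 1980 / 225 = 8.800 mg/L
Fraction remaining after one interval: r = e^(−kτ) = e^(−0.04220 × 27.3) = 0.3160
Before dose 4, 3 doses have been given (aged 1τ, 2τ, 3τ).
C_trough = C₀ × (r + r² + … + r^3) = C₀ × r(1−r^3)/(1−r)
        = 8.800 × 0.3160 × (1 − 0.03155) / (1 − 0.3160) = 3.937 mg/L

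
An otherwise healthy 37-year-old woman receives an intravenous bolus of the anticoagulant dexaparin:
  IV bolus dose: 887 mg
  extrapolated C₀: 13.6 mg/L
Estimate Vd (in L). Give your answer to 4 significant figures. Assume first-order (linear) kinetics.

Vd = Dose / C₀ = 887.0 / 13.6 = 65.22 L

65.22 L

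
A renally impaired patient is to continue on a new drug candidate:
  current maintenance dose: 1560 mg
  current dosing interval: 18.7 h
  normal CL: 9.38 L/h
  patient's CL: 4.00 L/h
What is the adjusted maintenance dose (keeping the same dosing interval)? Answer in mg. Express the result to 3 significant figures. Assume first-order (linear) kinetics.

665 mg

To keep the same average steady-state level, dosing rate must scale with clearance.
CL ratio = 4.00 / 9.38 = 0.4264
New dose (same interval) = 1560 × 0.4264 = 665.2 mg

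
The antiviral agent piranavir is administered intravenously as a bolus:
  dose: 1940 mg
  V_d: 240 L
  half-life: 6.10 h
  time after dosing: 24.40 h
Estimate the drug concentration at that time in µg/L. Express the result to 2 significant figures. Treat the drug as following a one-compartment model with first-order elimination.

C₀ = Dose / Vd = 1940 / 240 = 8.083 mg/L
k = ln2 / t½ = 0.693147 / 6.10 = 0.1136 h⁻¹
t / t½ = 24.40 / 6.10 = 4 half-lives
C = C₀ × (1/2)^4 = 8.083 × 0.06250 = 0.5052 mg/L
Convert: 0.5052 mg/L × 1000 = 505.2 µg/L

510 µg/L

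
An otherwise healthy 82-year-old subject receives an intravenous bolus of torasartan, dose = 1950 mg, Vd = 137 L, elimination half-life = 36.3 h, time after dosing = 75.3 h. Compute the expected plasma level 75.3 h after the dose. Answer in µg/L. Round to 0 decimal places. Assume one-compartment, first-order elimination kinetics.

C₀ = Dose / Vd = 1950 / 137 = 14.23 mg/L
k = ln2 / t½ = 0.693147 / 36.3 = 0.01909 h⁻¹
C = C₀ · e^(−k·t) = 14.23 × e^(−0.01909 × 75.3)
  = 14.23 × 0.2375 = 3.380 mg/L
Convert: 3.380 mg/L × 1000 = 3380 µg/L

3380 µg/L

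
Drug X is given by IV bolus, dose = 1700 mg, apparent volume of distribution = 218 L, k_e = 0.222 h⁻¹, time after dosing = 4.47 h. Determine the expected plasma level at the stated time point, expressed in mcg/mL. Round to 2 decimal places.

C₀ = Dose / Vd = 1700 / 218 = 7.798 mg/L
C = C₀ · e^(−k·t) = 7.798 × e^(−0.2220 × 4.47)
  = 7.798 × 0.3707 = 2.891 mg/L
(2.891 mg/L = 2.891 mcg/mL)

2.89 mcg/mL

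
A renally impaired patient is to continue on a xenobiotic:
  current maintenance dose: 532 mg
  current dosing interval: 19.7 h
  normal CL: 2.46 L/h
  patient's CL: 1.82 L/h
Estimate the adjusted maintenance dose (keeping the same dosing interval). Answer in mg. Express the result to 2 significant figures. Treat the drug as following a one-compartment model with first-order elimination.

390 mg

To keep the same average steady-state level, dosing rate must scale with clearance.
CL ratio = 1.82 / 2.46 = 0.7398
New dose (same interval) = 532 × 0.7398 = 393.6 mg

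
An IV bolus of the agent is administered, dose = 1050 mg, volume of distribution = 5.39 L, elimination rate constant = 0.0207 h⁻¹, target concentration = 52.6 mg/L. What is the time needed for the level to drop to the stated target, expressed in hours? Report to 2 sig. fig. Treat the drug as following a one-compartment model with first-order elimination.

C₀ = Dose / Vd = 1050 / 5.39 = 194.8 mg/L
t = ln(C₀ / C) / k = ln(194.8 / 52.6) / 0.02070
  = ln(3.703) / 0.02070 = 1.309 / 0.02070 = 63.24 h

63 h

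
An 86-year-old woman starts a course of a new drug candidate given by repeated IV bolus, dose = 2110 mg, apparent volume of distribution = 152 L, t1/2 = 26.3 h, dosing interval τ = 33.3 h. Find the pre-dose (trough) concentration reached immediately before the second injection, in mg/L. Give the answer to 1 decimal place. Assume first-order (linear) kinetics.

C₀ per dose = Dose / Vd = 2110 / 152 = 13.88 mg/L
k = ln2 / t½ = 0.693147 / 26.3 = 0.02636 h⁻¹
Fraction remaining after one interval: r = e^(−kτ) = e^(−0.02636 × 33.3) = 0.4157
Before dose 2, 1 dose has been given (aged 1τ).
C_trough = C₀ × r = 13.88 × 0.4157 = 5.770 mg/L

5.8 mg/L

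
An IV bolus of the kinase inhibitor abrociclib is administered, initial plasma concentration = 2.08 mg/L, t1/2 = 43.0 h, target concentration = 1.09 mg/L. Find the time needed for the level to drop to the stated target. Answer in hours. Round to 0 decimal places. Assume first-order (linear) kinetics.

40 h

k = ln2 / t½ = 0.693147 / 43.0 = 0.01612 h⁻¹
t = ln(C₀ / C) / k = ln(2.080 / 1.09) / 0.01612
  = ln(1.908) / 0.01612 = 0.6461 / 0.01612 = 40.08 h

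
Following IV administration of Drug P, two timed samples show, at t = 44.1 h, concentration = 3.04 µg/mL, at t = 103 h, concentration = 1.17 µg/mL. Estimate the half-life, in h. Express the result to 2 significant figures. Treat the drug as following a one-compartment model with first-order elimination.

k = ln(C₁/C₂) / (t₂ − t₁) = ln(3.04/1.17) / (103 − 44.1)
  = 0.9549 / 58.90 = 0.01621 h⁻¹
t½ = ln2 / k = 0.693147 / 0.01621 = 42.76 h

43 h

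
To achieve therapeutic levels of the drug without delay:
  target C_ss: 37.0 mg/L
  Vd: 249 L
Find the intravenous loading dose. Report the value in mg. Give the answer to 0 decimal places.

LD = Css × Vd = 37.0 × 249 = 9213 mg

9213 mg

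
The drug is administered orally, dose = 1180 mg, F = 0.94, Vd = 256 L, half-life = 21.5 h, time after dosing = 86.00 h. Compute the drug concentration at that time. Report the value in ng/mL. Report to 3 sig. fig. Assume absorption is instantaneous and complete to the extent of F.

Amount reaching circulation = F × Dose = 0.94 × 1180 = 1109 mg
C₀ = F·Dose / Vd = 1109 / 256 = 4.332 mg/L
k = ln2 / t½ = 0.693147 / 21.5 = 0.03224 h⁻¹
t / t½ = 86.00 / 21.5 = 4 half-lives
C = C₀ × (1/2)^4 = 4.332 × 0.06250 = 0.2708 mg/L
Convert: 0.2708 mg/L × 1000 = 270.8 ng/mL

271 ng/mL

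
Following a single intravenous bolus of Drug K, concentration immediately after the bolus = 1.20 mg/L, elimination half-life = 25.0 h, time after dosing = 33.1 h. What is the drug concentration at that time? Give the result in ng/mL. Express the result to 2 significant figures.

480 ng/mL

k = ln2 / t½ = 0.693147 / 25.0 = 0.02773 h⁻¹
C = C₀ · e^(−k·t) = 1.200 × e^(−0.02773 × 33.1)
  = 1.200 × 0.3994 = 0.4793 mg/L
Convert: 0.4793 mg/L × 1000 = 479.3 ng/mL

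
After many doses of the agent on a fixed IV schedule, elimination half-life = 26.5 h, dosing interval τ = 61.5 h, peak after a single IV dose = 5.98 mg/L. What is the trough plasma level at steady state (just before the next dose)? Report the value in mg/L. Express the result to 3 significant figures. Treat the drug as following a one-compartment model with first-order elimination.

k = ln2 / t½ = 0.693147 / 26.5 = 0.02616 h⁻¹
e^(−kτ) = e^(−0.02616 × 61.5) = 0.2001
Accumulation ratio R = 1 / (1 − e^(−kτ)) = 1 / (1 − 0.2001) = 1.250
Steady-state trough = C₀ × R × e^(−kτ) = 5.98 × 1.250 × 0.2001 = 1.496 mg/L

1.50 mg/L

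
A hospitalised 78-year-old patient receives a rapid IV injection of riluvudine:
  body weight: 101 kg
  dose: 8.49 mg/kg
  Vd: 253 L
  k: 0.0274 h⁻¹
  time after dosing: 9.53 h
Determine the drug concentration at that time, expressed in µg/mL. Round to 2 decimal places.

Total dose = 8.49 × 101 = 857.5 mg
C₀ = Dose / Vd = 857.5 / 253 = 3.389 mg/L
C = C₀ · e^(−k·t) = 3.389 × e^(−0.02740 × 9.53)
  = 3.389 × 0.7702 = 2.610 mg/L
(2.610 mg/L = 2.610 µg/mL)

2.61 µg/mL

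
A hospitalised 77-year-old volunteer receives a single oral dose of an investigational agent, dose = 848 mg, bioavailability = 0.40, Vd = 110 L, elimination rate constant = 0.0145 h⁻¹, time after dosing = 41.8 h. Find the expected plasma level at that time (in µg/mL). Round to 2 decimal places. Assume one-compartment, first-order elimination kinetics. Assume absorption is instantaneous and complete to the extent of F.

Amount reaching circulation = F × Dose = 0.40 × 848.0 = 339.2 mg
C₀ = F·Dose / Vd = 339.2 / 110 = 3.084 mg/L
C = C₀ · e^(−k·t) = 3.084 × e^(−0.01450 × 41.8)
  = 3.084 × 0.5455 = 1.682 mg/L
(1.682 mg/L = 1.682 µg/mL)

1.68 µg/mL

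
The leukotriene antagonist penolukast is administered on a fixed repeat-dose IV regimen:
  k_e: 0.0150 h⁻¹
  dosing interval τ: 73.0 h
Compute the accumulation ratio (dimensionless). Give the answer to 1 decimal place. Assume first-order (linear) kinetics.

e^(−kτ) = e^(−0.01500 × 73.0) = 0.3345
Accumulation ratio R = 1 / (1 − e^(−kτ)) = 1 / (1 − 0.3345) = 1.503

1.5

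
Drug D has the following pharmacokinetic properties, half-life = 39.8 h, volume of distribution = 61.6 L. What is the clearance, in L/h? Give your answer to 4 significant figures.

k = ln2 / t½ = 0.693147 / 39.8 = 0.01742 h⁻¹
CL = k × Vd = 0.01742 × 61.6 = 1.073 L/h

1.073 L/h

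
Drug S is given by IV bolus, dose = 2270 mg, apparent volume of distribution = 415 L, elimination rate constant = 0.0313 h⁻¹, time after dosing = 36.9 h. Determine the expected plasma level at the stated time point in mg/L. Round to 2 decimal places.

1.72 mg/L

C₀ = Dose / Vd = 2270 / 415 = 5.470 mg/L
C = C₀ · e^(−k·t) = 5.470 × e^(−0.03130 × 36.9)
  = 5.470 × 0.3151 = 1.724 mg/L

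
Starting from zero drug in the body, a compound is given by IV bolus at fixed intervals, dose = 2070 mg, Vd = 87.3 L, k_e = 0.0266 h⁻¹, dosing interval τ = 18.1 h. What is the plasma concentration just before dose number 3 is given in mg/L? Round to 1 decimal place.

C₀ per dose = Dose / Vd = 2070 / 87.3 = 23.71 mg/L
Fraction remaining after one interval: r = e^(−kτ) = e^(−0.02660 × 18.1) = 0.6179
Before dose 3, 2 doses have been given (aged 1τ, 2τ).
C_trough = C₀ × (r + r²) = 23.71 × (0.6179 + 0.3818) = 23.70 mg/L

23.7 mg/L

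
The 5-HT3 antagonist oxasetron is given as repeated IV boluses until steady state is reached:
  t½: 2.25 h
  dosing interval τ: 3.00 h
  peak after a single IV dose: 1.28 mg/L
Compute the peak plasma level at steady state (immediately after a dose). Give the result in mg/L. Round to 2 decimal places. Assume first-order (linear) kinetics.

2.12 mg/L

k = ln2 / t½ = 0.693147 / 2.25 = 0.3081 h⁻¹
e^(−kτ) = e^(−0.3081 × 3.00) = 0.3968
Accumulation ratio R = 1 / (1 − e^(−kτ)) = 1 / (1 − 0.3968) = 1.658
Steady-state peak = C₀ × R = 1.28 × 1.658 = 2.122 mg/L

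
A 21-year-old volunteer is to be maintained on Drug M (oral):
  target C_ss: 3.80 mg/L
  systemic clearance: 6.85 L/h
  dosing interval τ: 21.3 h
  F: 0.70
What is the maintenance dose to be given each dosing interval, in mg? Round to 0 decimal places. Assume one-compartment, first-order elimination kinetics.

At steady state, F × (Dose/τ) = Css × CL.
Dose = Css × CL × τ / F = 3.80 × 6.850 × 21.3 / 0.70 = 792.1 mg

792 mg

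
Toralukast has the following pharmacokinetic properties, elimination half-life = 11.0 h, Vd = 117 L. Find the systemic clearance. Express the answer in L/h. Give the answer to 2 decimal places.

7.37 L/h

k = ln2 / t½ = 0.693147 / 11.0 = 0.06301 h⁻¹
CL = k × Vd = 0.06301 × 117 = 7.372 L/h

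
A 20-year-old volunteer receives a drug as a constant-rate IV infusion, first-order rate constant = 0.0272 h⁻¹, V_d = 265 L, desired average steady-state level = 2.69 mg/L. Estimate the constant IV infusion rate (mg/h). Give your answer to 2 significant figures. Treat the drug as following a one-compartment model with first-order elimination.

19 mg/h

CL = k × Vd = 0.02720 × 265 = 7.208 L/h
At steady state, infusion rate R₀ = Css × CL = 2.69 × 7.208 = 19.39 mg/h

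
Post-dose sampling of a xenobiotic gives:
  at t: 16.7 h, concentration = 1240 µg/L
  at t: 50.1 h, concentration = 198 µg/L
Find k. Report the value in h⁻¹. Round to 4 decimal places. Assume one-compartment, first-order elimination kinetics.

0.0549 h⁻¹

k = ln(C₁/C₂) / (t₂ − t₁) = ln(1240/198) / (50.1 − 16.7)
  = 1.835 / 33.40 = 0.05494 h⁻¹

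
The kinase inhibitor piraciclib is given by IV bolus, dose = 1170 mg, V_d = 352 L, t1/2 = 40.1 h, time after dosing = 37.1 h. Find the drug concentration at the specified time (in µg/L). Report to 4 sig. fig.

1750 µg/L

C₀ = Dose / Vd = 1170 / 352 = 3.324 mg/L
k = ln2 / t½ = 0.693147 / 40.1 = 0.01729 h⁻¹
C = C₀ · e^(−k·t) = 3.324 × e^(−0.01729 × 37.1)
  = 3.324 × 0.5265 = 1.750 mg/L
Convert: 1.750 mg/L × 1000 = 1750 µg/L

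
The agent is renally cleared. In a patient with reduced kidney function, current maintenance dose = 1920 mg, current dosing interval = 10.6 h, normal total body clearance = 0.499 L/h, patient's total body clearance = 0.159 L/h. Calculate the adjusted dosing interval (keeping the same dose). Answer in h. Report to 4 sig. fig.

33.27 h

To keep the same average steady-state level, dosing rate must scale with clearance.
CL ratio = 0.159 / 0.499 = 0.3186
New interval (same dose) = 10.6 / 0.3186 = 33.27 h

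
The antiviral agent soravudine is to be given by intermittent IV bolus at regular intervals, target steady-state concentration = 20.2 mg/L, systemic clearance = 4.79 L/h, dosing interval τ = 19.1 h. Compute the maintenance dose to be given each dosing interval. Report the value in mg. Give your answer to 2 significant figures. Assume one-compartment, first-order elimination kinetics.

At steady state, Dose/τ = Css × CL.
Dose = Css × CL × τ = 20.2 × 4.790 × 19.1 = 1848 mg

1800 mg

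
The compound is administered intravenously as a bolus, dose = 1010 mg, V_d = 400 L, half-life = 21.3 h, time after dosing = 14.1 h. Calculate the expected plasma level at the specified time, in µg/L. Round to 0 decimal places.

C₀ = Dose / Vd = 1010 / 400 = 2.525 mg/L
k = ln2 / t½ = 0.693147 / 21.3 = 0.03254 h⁻¹
C = C₀ · e^(−k·t) = 2.525 × e^(−0.03254 × 14.1)
  = 2.525 × 0.6320 = 1.596 mg/L
Convert: 1.596 mg/L × 1000 = 1596 µg/L

1596 µg/L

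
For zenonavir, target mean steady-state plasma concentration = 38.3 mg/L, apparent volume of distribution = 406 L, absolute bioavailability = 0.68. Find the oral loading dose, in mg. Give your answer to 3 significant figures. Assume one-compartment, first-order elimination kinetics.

LD = Css × Vd / F = 38.3 × 406 / 0.68 = 22870 mg

22900 mg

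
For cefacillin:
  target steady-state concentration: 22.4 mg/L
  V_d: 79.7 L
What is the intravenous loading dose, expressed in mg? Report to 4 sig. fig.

1785 mg

LD = Css × Vd = 22.4 × 79.7 = 1785 mg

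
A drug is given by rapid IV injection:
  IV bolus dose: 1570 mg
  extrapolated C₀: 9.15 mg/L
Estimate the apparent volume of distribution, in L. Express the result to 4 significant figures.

Vd = Dose / C₀ = 1570 / 9.15 = 171.6 L

171.6 L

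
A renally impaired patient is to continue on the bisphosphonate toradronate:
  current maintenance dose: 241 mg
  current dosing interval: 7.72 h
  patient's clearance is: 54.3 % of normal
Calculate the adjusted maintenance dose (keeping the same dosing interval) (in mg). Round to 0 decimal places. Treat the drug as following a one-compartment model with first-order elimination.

To keep the same average steady-state level, dosing rate must scale with clearance.
CL ratio = 54.3 / 100 = 0.5430
New dose (same interval) = 241 × 0.5430 = 130.9 mg

131 mg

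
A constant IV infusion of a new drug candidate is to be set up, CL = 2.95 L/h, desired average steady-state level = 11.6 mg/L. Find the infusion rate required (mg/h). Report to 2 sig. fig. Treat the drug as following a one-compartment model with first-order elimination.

34 mg/h

At steady state, infusion rate R₀ = Css × CL = 11.6 × 2.950 = 34.22 mg/h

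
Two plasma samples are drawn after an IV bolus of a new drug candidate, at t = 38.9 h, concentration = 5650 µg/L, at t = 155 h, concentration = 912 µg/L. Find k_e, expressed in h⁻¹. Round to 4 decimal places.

k = ln(C₁/C₂) / (t₂ − t₁) = ln(5650/912) / (155 − 38.9)
  = 1.824 / 116.1 = 0.01571 h⁻¹

0.0157 h⁻¹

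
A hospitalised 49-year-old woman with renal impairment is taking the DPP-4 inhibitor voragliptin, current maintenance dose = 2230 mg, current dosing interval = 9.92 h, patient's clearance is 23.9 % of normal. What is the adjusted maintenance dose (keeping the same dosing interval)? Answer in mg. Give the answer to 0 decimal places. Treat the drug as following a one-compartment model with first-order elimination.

533 mg

To keep the same average steady-state level, dosing rate must scale with clearance.
CL ratio = 23.9 / 100 = 0.2390
New dose (same interval) = 2230 × 0.2390 = 533.0 mg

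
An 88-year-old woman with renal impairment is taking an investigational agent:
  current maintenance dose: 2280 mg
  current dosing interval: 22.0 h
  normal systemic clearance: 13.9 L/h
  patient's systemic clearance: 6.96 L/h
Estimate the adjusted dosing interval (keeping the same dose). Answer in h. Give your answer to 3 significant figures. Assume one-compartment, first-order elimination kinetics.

43.9 h

To keep the same average steady-state level, dosing rate must scale with clearance.
CL ratio = 6.96 / 13.9 = 0.5007
New interval (same dose) = 22.0 / 0.5007 = 43.94 h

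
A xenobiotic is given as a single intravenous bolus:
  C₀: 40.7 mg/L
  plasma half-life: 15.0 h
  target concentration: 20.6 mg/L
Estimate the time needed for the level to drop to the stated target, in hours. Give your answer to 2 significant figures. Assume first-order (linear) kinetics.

15 h

k = ln2 / t½ = 0.693147 / 15.0 = 0.04621 h⁻¹
t = ln(C₀ / C) / k = ln(40.70 / 20.6) / 0.04621
  = ln(1.976) / 0.04621 = 0.6811 / 0.04621 = 14.74 h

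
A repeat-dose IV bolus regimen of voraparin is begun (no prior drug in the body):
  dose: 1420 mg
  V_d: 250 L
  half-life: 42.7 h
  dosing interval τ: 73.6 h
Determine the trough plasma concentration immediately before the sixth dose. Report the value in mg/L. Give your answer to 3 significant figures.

C₀ per dose = Dose / Vd = 1420 / 250 = 5.680 mg/L
k = ln2 / t½ = 0.693147 / 42.7 = 0.01623 h⁻¹
Fraction remaining after one interval: r = e^(−kτ) = e^(−0.01623 × 73.6) = 0.3028
Before dose 6, 5 doses have been given (aged 1τ, 2τ, 3τ, 4τ, 5τ).
C_trough = C₀ × (r + r² + … + r^5) = C₀ × r(1−r^5)/(1−r)
        = 5.680 × 0.3028 × (1 − 0.002546) / (1 − 0.3028) = 2.461 mg/L

2.46 mg/L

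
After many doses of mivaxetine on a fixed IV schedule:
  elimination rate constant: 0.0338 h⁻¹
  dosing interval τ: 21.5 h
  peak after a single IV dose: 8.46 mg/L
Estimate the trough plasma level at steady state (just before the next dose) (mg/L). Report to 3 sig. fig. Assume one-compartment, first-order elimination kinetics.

7.92 mg/L

e^(−kτ) = e^(−0.03380 × 21.5) = 0.4835
Accumulation ratio R = 1 / (1 − e^(−kτ)) = 1 / (1 − 0.4835) = 1.936
Steady-state trough = C₀ × R × e^(−kτ) = 8.46 × 1.936 × 0.4835 = 7.919 mg/L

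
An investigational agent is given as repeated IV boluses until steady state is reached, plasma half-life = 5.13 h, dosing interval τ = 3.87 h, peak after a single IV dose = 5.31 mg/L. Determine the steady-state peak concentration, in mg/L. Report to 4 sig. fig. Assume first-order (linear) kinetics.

13.04 mg/L

k = ln2 / t½ = 0.693147 / 5.13 = 0.1351 h⁻¹
e^(−kτ) = e^(−0.1351 × 3.87) = 0.5928
Accumulation ratio R = 1 / (1 − e^(−kτ)) = 1 / (1 − 0.5928) = 2.456
Steady-state peak = C₀ × R = 5.31 × 2.456 = 13.04 mg/L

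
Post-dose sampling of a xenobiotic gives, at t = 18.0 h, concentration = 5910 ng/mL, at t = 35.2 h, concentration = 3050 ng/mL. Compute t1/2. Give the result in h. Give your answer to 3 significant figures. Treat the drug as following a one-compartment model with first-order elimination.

18.0 h

k = ln(C₁/C₂) / (t₂ − t₁) = ln(5910/3050) / (35.2 − 18.0)
  = 0.6615 / 17.20 = 0.03846 h⁻¹
t½ = ln2 / k = 0.693147 / 0.03846 = 18.02 h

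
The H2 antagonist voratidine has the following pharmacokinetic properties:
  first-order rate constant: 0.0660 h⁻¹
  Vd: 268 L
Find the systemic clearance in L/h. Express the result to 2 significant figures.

18 L/h

CL = k × Vd = 0.0660 × 268 = 17.69 L/h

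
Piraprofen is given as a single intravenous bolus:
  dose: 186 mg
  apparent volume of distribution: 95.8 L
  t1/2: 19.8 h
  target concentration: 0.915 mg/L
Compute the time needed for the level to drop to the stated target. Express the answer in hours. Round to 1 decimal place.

C₀ = Dose / Vd = 186.0 / 95.8 = 1.942 mg/L
k = ln2 / t½ = 0.693147 / 19.8 = 0.03501 h⁻¹
t = ln(C₀ / C) / k = ln(1.942 / 0.915) / 0.03501
  = ln(2.122) / 0.03501 = 0.7524 / 0.03501 = 21.49 h

21.5 h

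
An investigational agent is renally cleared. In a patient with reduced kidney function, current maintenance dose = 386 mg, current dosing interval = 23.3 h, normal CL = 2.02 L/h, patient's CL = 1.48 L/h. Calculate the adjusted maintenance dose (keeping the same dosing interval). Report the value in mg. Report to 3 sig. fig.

To keep the same average steady-state level, dosing rate must scale with clearance.
CL ratio = 1.48 / 2.02 = 0.7327
New dose (same interval) = 386 × 0.7327 = 282.8 mg

283 mg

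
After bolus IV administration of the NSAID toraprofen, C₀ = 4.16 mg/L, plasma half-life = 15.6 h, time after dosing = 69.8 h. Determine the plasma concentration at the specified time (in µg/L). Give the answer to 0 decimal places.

187 µg/L

k = ln2 / t½ = 0.693147 / 15.6 = 0.04443 h⁻¹
C = C₀ · e^(−k·t) = 4.160 × e^(−0.04443 × 69.8)
  = 4.160 × 0.04499 = 0.1872 mg/L
Convert: 0.1872 mg/L × 1000 = 187.2 µg/L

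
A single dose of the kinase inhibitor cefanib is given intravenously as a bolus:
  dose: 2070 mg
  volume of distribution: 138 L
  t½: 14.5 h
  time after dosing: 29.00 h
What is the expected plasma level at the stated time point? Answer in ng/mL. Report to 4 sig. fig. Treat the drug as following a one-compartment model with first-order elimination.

3750 ng/mL

C₀ = Dose / Vd = 2070 / 138 = 15.00 mg/L
k = ln2 / t½ = 0.693147 / 14.5 = 0.04780 h⁻¹
t / t½ = 29.00 / 14.5 = 2 half-lives
C = C₀ × (1/2)^2 = 15.00 × 0.2500 = 3.750 mg/L
Convert: 3.750 mg/L × 1000 = 3750 ng/mL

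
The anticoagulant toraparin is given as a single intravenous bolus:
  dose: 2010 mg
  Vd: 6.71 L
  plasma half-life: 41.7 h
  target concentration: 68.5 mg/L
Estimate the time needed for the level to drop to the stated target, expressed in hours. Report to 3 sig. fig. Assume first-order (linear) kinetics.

C₀ = Dose / Vd = 2010 / 6.71 = 299.6 mg/L
k = ln2 / t½ = 0.693147 / 41.7 = 0.01662 h⁻¹
t = ln(C₀ / C) / k = ln(299.6 / 68.5) / 0.01662
  = ln(4.374) / 0.01662 = 1.476 / 0.01662 = 88.81 h

88.8 h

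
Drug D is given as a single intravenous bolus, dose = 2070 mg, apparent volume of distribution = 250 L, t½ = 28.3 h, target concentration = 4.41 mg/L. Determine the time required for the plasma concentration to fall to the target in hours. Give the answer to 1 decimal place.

25.7 h

C₀ = Dose / Vd = 2070 / 250 = 8.280 mg/L
k = ln2 / t½ = 0.693147 / 28.3 = 0.02449 h⁻¹
t = ln(C₀ / C) / k = ln(8.280 / 4.41) / 0.02449
  = ln(1.878) / 0.02449 = 0.6302 / 0.02449 = 25.73 h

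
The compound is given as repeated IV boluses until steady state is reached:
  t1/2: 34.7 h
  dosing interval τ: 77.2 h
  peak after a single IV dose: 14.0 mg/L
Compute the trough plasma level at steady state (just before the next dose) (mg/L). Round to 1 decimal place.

k = ln2 / t½ = 0.693147 / 34.7 = 0.01998 h⁻¹
e^(−kτ) = e^(−0.01998 × 77.2) = 0.2139
Accumulation ratio R = 1 / (1 − e^(−kτ)) = 1 / (1 − 0.2139) = 1.272
Steady-state trough = C₀ × R × e^(−kτ) = 14.0 × 1.272 × 0.2139 = 3.809 mg/L

3.8 mg/L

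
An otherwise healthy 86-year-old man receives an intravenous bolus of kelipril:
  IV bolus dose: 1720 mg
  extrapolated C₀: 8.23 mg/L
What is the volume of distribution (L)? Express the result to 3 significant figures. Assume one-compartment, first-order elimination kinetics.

209 L

Vd = Dose / C₀ = 1720 / 8.23 = 209.0 L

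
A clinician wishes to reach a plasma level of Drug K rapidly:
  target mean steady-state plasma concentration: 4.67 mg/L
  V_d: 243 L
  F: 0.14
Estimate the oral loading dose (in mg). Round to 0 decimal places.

LD = Css × Vd / F = 4.67 × 243 / 0.14 = 8106 mg

8106 mg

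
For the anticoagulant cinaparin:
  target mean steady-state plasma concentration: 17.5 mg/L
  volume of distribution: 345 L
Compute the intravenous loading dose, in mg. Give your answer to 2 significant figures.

LD = Css × Vd = 17.5 × 345 = 6038 mg

6000 mg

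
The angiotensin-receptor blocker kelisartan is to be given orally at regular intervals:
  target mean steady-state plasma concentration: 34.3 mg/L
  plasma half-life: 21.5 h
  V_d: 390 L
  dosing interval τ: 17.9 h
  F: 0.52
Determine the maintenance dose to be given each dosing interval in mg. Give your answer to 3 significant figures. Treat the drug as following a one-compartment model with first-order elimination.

14800 mg

k = ln2 / t½ = 0.693147 / 21.5 = 0.03224 h⁻¹
CL = k × Vd = 0.03224 × 390 = 12.57 L/h
At steady state, F × (Dose/τ) = Css × CL.
Dose = Css × CL × τ / F = 34.3 × 12.57 × 17.9 / 0.52 = 14840 mg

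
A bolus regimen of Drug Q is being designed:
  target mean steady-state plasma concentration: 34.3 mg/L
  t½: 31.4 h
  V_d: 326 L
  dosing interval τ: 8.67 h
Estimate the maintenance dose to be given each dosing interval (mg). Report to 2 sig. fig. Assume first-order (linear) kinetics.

k = ln2 / t½ = 0.693147 / 31.4 = 0.02207 h⁻¹
CL = k × Vd = 0.02207 × 326 = 7.195 L/h
At steady state, Dose/τ = Css × CL.
Dose = Css × CL × τ = 34.3 × 7.195 × 8.67 = 2140 mg

2100 mg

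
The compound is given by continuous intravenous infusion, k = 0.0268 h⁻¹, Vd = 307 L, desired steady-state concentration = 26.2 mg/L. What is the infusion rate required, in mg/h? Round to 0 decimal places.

216 mg/h

CL = k × Vd = 0.02680 × 307 = 8.228 L/h
At steady state, infusion rate R₀ = Css × CL = 26.2 × 8.228 = 215.6 mg/h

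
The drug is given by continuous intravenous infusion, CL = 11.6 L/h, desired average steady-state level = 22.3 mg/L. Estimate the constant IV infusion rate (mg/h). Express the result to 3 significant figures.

259 mg/h

At steady state, infusion rate R₀ = Css × CL = 22.3 × 11.60 = 258.7 mg/h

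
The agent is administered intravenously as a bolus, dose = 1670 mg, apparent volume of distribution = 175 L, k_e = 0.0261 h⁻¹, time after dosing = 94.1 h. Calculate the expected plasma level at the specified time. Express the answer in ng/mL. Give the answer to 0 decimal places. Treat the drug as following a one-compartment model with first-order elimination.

C₀ = Dose / Vd = 1670 / 175 = 9.543 mg/L
C = C₀ · e^(−k·t) = 9.543 × e^(−0.02610 × 94.1)
  = 9.543 × 0.08578 = 0.8186 mg/L
Convert: 0.8186 mg/L × 1000 = 818.6 ng/mL

819 ng/mL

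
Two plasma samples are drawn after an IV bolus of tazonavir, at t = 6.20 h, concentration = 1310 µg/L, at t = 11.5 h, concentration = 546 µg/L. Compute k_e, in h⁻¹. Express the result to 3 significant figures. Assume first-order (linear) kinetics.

k = ln(C₁/C₂) / (t₂ − t₁) = ln(1310/546) / (11.5 − 6.20)
  = 0.8752 / 5.300 = 0.1651 h⁻¹

0.165 h⁻¹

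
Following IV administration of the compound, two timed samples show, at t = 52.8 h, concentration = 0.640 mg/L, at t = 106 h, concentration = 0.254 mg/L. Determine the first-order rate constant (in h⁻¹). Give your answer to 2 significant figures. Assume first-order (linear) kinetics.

0.017 h⁻¹

k = ln(C₁/C₂) / (t₂ − t₁) = ln(0.640/0.254) / (106 − 52.8)
  = 0.9241 / 53.20 = 0.01737 h⁻¹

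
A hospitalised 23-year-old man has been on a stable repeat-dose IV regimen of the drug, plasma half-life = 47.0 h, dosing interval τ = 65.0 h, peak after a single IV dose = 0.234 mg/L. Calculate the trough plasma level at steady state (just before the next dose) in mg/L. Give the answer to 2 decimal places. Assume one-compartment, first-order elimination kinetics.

0.15 mg/L

k = ln2 / t½ = 0.693147 / 47.0 = 0.01475 h⁻¹
e^(−kτ) = e^(−0.01475 × 65.0) = 0.3834
Accumulation ratio R = 1 / (1 − e^(−kτ)) = 1 / (1 − 0.3834) = 1.622
Steady-state trough = C₀ × R × e^(−kτ) = 0.234 × 1.622 × 0.3834 = 0.1455 mg/L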